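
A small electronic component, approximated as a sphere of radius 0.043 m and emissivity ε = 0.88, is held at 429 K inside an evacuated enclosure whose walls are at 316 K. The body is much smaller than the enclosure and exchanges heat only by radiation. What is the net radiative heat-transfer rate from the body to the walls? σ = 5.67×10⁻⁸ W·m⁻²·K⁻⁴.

For a small grey body in a large enclosure: P_net = εσA(T_body⁴ − T_wall⁴).
A = 4πr² = 0.02324 m²; T_body⁴ − T_wall⁴ = 3.387×10¹⁰ − 9.971×10⁹ = 2.390×10¹⁰ K⁴.
|P_net| = 0.88·5.67×10⁻⁸·0.02324·2.390×10¹⁰.

P_net ≈ 27.7 W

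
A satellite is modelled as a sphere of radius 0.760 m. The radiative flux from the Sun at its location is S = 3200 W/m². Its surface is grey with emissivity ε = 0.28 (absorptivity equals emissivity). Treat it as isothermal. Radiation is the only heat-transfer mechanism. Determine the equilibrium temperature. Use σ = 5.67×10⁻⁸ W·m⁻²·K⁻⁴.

T ≈ 345 K

At equilibrium, absorbed power = emitted power.
Absorbing cross-section = πr² = 1.815 m²; emitting surface = 4πr² = 7.258 m² (ratio 4).
εS·A_cross = εσ·A_surf·T⁴  ⇒  T⁴ = S/(4σ)   (ε cancels).
T⁴ = 3200/(4·5.67×10⁻⁸) = 1.411×10¹⁰ K⁴.
T = (1.411×10¹⁰)^(1/4).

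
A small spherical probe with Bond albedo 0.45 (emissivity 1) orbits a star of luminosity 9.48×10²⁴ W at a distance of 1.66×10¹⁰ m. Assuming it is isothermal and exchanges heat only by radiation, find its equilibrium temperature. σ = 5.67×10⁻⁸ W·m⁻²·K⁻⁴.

T ≈ 285 K

First find the stellar flux at distance d: S = L/(4πd²) = 9.48×10²⁴/(4π·(1.66×10¹⁰)²) = 2738 W/m².
For an isothermal sphere, absorbed (1−a)S·πr² = emitted σ·4πr²·T⁴, so T⁴ = (1−a)S/(4σ).
T⁴ = 0.550·2738/(4·5.67×10⁻⁸) = 6.639×10⁹ K⁴.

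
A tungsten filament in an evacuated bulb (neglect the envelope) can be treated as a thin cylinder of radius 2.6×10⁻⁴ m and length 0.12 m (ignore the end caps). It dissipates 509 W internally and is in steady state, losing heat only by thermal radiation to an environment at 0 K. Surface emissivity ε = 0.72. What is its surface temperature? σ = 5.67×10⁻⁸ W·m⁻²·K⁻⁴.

T ≈ 2820 K

Steady state: internal power = radiated power, P = εσA T⁴.
Radiating area A = 2πrL = 1.960×10⁻⁴ m².
T⁴ = P/(εσA) = 509/(0.72·5.67×10⁻⁸·1.960×10⁻⁴) = 6.360×10¹³ K⁴.
T = (6.360×10¹³)^(1/4).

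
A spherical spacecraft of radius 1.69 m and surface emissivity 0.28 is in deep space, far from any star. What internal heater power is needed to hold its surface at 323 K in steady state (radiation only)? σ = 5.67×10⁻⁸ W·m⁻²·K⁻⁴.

P ≈ 6200 W

P = εσ·4πr²·T⁴.
4πr² = 35.89 m²; T⁴ = 1.088×10¹⁰ K⁴.
P = 0.28·5.67×10⁻⁸·35.89·1.088×10¹⁰.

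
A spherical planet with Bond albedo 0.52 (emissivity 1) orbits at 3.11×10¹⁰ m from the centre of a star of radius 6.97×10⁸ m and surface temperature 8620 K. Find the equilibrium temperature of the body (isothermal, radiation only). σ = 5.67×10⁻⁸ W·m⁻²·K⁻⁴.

T ≈ 760 K

The star's surface emits σT_*⁴; at distance d the flux is S = σT_*⁴(R_*/d)².
S = 5.67×10⁻⁸·(8620)⁴·(6.97×10⁸/3.11×10¹⁰)² = 1.572×10⁵ W/m².
For an isothermal sphere T⁴ = (1−a)S/(4σ) = 3.328×10¹¹ K⁴.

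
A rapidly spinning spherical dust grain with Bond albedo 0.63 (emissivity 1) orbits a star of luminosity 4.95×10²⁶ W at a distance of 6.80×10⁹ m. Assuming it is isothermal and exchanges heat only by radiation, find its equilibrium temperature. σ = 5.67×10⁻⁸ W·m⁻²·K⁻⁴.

First find the stellar flux at distance d: S = L/(4πd²) = 4.95×10²⁶/(4π·(6.80×10⁹)²) = 8.519×10⁵ W/m².
For an isothermal sphere, absorbed (1−a)S·πr² = emitted σ·4πr²·T⁴, so T⁴ = (1−a)S/(4σ).
T⁴ = 0.370·8.519×10⁵/(4·5.67×10⁻⁸) = 1.390×10¹² K⁴.

T ≈ 1090 K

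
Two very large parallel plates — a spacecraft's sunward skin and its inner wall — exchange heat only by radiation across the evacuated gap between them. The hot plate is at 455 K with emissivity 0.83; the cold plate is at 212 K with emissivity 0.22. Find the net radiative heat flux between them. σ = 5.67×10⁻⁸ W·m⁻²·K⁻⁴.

q ≈ 487 W/m²

For two infinite grey parallel plates, q = σ(T₁⁴ − T₂⁴)/(1/ε₁ + 1/ε₂ − 1).
T₁⁴ − T₂⁴ = 4.286×10¹⁰ − 2.020×10⁹ = 4.084×10¹⁰ K⁴.
1/ε₁ + 1/ε₂ − 1 = 1.205 + 4.545 − 1 = 4.750.
q = 5.67×10⁻⁸ × 4.084×10¹⁰ / 4.750.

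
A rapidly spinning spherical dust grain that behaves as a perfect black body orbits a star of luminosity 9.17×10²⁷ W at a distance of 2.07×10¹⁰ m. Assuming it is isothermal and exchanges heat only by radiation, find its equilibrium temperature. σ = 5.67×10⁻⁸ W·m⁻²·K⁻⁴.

First find the stellar flux at distance d: S = L/(4πd²) = 9.17×10²⁷/(4π·(2.07×10¹⁰)²) = 1.703×10⁶ W/m².
For an isothermal sphere, absorbed (1−a)S·πr² = emitted σ·4πr²·T⁴, so T⁴ = (1−a)S/(4σ).
T⁴ = 1.00·1.703×10⁶/(4·5.67×10⁻⁸) = 7.509×10¹² K⁴.

T ≈ 1660 K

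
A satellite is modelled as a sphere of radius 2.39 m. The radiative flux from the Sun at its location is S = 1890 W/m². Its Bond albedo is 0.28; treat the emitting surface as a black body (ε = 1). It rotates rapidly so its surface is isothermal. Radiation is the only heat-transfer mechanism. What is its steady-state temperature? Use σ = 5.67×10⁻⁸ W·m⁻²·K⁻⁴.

At equilibrium, absorbed power = emitted power.
Absorbing cross-section = πr² = 17.95 m²; emitting surface = 4πr² = 71.78 m² (ratio 4).
(1−a)S·A_cross = εσ·A_surf·T⁴  ⇒  T⁴ = (1−a)S/(4σ).
T⁴ = 0.720·1890/(4·5.67×10⁻⁸) = 6.000×10⁹ K⁴.
T = (6.000×10⁹)^(1/4).

T ≈ 278 K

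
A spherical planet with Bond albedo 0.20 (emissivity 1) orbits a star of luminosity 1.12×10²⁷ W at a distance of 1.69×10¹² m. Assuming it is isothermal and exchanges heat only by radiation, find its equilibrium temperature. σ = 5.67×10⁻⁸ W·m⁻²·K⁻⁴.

First find the stellar flux at distance d: S = L/(4πd²) = 1.12×10²⁷/(4π·(1.69×10¹²)²) = 31.21 W/m².
For an isothermal sphere, absorbed (1−a)S·πr² = emitted σ·4πr²·T⁴, so T⁴ = (1−a)S/(4σ).
T⁴ = 0.800·31.21/(4·5.67×10⁻⁸) = 1.101×10⁸ K⁴.

T ≈ 102 K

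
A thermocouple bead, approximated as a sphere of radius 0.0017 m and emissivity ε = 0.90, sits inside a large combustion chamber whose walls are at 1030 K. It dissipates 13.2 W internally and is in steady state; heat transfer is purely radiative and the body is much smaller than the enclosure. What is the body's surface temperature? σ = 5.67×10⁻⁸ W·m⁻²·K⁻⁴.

T ≈ 1690 K

For a small grey body in a large enclosure, net radiated power = εσA(T⁴ − T_w⁴).
Steady state: P = εσA(T⁴ − T_w⁴) with A = 4πr² = 3.632×10⁻⁵ m².
T⁴ = P/(εσA) + T_w⁴ = 13.2/(0.90·5.67×10⁻⁸·3.632×10⁻⁵) + (1030)⁴
    = 7.123×10¹² + 1.126×10¹² = 8.248×10¹² K⁴.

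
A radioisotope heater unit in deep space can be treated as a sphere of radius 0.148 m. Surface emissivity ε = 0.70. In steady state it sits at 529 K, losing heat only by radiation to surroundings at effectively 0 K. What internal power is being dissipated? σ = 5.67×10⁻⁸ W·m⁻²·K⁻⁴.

P ≈ 856 W

Steady state: P = εσA T⁴.
A = 4πr² = 0.2753 m²; T⁴ = (529)⁴ = 7.831×10¹⁰ K⁴.
P = 0.70 × 5.67×10⁻⁸ × 0.2753 × 7.831×10¹⁰.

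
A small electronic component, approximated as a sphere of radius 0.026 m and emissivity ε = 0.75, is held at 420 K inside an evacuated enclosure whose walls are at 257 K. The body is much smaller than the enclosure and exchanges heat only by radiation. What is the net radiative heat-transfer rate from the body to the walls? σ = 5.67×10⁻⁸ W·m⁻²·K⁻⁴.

For a small grey body in a large enclosure: P_net = εσA(T_body⁴ − T_wall⁴).
A = 4πr² = 0.008495 m²; T_body⁴ − T_wall⁴ = 3.112×10¹⁰ − 4.362×10⁹ = 2.675×10¹⁰ K⁴.
|P_net| = 0.75·5.67×10⁻⁸·0.008495·2.675×10¹⁰.

P_net ≈ 9.66 W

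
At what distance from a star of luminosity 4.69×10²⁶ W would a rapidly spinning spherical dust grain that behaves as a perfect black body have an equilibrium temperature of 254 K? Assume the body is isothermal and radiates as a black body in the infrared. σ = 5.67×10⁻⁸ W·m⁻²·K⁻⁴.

d ≈ 1.99×10¹¹ m

For an isothermal black-emitting sphere, (1−a)S·πr² = σ·4πr²·T⁴ ⇒ S = 4σT⁴/(1−a).
S = 4·5.67×10⁻⁸·(254)⁴/1.00 = 944.0 W/m².
Flux falls as S = L/(4πd²), so d = √(L/(4πS)) = √(4.69×10²⁶/(4π·944.0)).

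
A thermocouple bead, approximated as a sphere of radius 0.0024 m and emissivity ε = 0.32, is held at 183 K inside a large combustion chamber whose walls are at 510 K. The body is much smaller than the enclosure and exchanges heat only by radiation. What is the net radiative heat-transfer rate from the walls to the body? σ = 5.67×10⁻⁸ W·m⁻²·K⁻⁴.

For a small grey body in a large enclosure: P_net = εσA(T_body⁴ − T_wall⁴).
A = 4πr² = 7.238×10⁻⁵ m²; T_body⁴ − T_wall⁴ = 1.122×10⁹ − 6.765×10¹⁰ = -6.653×10¹⁰ K⁴.
|P_net| = 0.32·5.67×10⁻⁸·7.238×10⁻⁵·6.653×10¹⁰.

P_net ≈ 0.0874 W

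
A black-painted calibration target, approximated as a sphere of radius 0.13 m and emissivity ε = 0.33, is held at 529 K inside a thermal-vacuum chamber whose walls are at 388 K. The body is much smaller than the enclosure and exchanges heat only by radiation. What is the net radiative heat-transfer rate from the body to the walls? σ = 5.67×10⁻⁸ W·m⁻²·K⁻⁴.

P_net ≈ 221 W

For a small grey body in a large enclosure: P_net = εσA(T_body⁴ − T_wall⁴).
A = 4πr² = 0.2124 m²; T_body⁴ − T_wall⁴ = 7.831×10¹⁰ − 2.266×10¹⁰ = 5.565×10¹⁰ K⁴.
|P_net| = 0.33·5.67×10⁻⁸·0.2124·5.565×10¹⁰.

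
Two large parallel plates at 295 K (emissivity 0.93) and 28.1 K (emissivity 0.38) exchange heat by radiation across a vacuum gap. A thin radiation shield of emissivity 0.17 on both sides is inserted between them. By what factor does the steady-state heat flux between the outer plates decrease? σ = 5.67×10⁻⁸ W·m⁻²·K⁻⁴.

Without shield: q₀ = σΔ(T⁴)/(1/ε₁+1/ε₂−1) with denominator 2.707.
With shield the two gaps are in series; the resistances add: (1/ε₁+1/ε_s−1)+(1/ε_s+1/ε₂−1) = 5.958+7.514 = 13.47.
Heat-flux ratio q₀/q = 13.47/2.707.

factor ≈ 4.98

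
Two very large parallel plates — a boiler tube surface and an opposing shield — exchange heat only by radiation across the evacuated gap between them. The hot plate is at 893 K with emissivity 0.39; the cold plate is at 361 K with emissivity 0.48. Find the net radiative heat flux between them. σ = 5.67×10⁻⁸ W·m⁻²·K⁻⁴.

q ≈ 9620 W/m²

For two infinite grey parallel plates, q = σ(T₁⁴ − T₂⁴)/(1/ε₁ + 1/ε₂ − 1).
T₁⁴ − T₂⁴ = 6.359×10¹¹ − 1.698×10¹⁰ = 6.189×10¹¹ K⁴.
1/ε₁ + 1/ε₂ − 1 = 2.564 + 2.083 − 1 = 3.647.
q = 5.67×10⁻⁸ × 6.189×10¹¹ / 3.647.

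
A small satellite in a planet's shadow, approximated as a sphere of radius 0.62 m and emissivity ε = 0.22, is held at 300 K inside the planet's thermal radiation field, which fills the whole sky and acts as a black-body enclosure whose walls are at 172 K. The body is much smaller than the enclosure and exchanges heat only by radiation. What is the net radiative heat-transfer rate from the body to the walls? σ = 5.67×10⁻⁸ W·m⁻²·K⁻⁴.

P_net ≈ 435 W

For a small grey body in a large enclosure: P_net = εσA(T_body⁴ − T_wall⁴).
A = 4πr² = 4.831 m²; T_body⁴ − T_wall⁴ = 8.100×10⁹ − 8.752×10⁸ = 7.225×10⁹ K⁴.
|P_net| = 0.22·5.67×10⁻⁸·4.831·7.225×10⁹.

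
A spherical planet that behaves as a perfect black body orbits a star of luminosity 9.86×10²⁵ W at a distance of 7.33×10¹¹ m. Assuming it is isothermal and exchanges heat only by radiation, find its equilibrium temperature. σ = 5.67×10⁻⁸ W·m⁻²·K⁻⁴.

T ≈ 89.6 K

First find the stellar flux at distance d: S = L/(4πd²) = 9.86×10²⁵/(4π·(7.33×10¹¹)²) = 14.60 W/m².
For an isothermal sphere, absorbed (1−a)S·πr² = emitted σ·4πr²·T⁴, so T⁴ = (1−a)S/(4σ).
T⁴ = 1.00·14.60/(4·5.67×10⁻⁸) = 6.439×10⁷ K⁴.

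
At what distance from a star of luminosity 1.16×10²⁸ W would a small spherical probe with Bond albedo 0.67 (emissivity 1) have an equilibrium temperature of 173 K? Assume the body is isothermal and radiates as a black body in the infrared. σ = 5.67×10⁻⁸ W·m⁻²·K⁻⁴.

For an isothermal black-emitting sphere, (1−a)S·πr² = σ·4πr²·T⁴ ⇒ S = 4σT⁴/(1−a).
S = 4·5.67×10⁻⁸·(173)⁴/0.330 = 615.6 W/m².
Flux falls as S = L/(4πd²), so d = √(L/(4πS)) = √(1.16×10²⁸/(4π·615.6)).

d ≈ 1.22×10¹² m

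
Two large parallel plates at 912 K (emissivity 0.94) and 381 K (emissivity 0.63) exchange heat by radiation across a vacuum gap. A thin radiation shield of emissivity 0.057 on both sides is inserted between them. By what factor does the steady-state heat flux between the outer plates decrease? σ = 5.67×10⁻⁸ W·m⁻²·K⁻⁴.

Without shield: q₀ = σΔ(T⁴)/(1/ε₁+1/ε₂−1) with denominator 1.651.
With shield the two gaps are in series; the resistances add: (1/ε₁+1/ε_s−1)+(1/ε_s+1/ε₂−1) = 17.61+18.13 = 35.74.
Heat-flux ratio q₀/q = 35.74/1.651.

factor ≈ 21.6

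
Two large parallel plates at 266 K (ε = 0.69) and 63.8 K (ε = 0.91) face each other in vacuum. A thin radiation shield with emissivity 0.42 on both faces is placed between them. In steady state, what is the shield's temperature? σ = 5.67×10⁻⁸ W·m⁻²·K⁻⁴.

In steady state the net flux on the hot side equals that on the cold side.
σ(T₁⁴−T_s⁴)/D₁ = σ(T_s⁴−T₂⁴)/D₂, with D₁ = 1/ε₁+1/ε_s−1 = 2.830, D₂ = 1/ε_s+1/ε₂−1 = 2.480.
Solve for T_s⁴: T_s⁴ = (D₂·T₁⁴ + D₁·T₂⁴)/(D₁+D₂) = 2.347×10⁹ K⁴.

T_s ≈ 220 K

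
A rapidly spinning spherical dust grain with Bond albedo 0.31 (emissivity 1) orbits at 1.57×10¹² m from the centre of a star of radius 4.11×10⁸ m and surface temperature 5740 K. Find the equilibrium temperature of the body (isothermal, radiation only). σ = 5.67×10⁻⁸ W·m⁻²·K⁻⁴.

The star's surface emits σT_*⁴; at distance d the flux is S = σT_*⁴(R_*/d)².
S = 5.67×10⁻⁸·(5740)⁴·(4.11×10⁸/1.57×10¹²)² = 4.218 W/m².
For an isothermal sphere T⁴ = (1−a)S/(4σ) = 1.283×10⁷ K⁴.

T ≈ 59.9 K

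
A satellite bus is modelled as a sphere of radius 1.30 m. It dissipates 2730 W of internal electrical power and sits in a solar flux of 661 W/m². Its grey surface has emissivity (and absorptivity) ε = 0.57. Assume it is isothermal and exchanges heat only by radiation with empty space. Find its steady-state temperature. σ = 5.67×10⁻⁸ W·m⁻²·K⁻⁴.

T ≈ 288 K

At steady state, absorbed solar power + internal power = radiated power.
Absorbed: α·S·A_cross = 0.57·661·5.309 = 2000 W (cross-section πr²).
Total input = 2000 + 2730 = 4730 W.
Radiated: εσ·A_surf·T⁴ with A_surf = 4πr² = 21.24 m².
T⁴ = 4730/(0.57·5.67×10⁻⁸·21.24) = 6.892×10⁹ K⁴.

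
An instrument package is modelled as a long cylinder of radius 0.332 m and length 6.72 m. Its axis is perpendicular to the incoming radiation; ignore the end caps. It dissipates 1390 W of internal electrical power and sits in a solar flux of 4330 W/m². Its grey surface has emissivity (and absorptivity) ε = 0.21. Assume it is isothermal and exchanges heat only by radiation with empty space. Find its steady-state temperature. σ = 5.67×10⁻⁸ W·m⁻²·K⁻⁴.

T ≈ 425 K

At steady state, absorbed solar power + internal power = radiated power.
Absorbed: α·S·A_cross = 0.21·4330·4.462 = 4057 W (cross-section 2rL).
Total input = 4057 + 1390 = 5447 W.
Radiated: εσ·A_surf·T⁴ with A_surf = 2πrL = 14.02 m².
T⁴ = 5447/(0.21·5.67×10⁻⁸·14.02) = 3.264×10¹⁰ K⁴.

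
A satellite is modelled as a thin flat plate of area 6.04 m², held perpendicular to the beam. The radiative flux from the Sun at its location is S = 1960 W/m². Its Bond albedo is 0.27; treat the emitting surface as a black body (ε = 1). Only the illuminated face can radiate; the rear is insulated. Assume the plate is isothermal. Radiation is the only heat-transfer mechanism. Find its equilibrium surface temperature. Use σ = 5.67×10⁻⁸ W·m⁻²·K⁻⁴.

T ≈ 399 K

At equilibrium, absorbed power = emitted power.
Absorbing cross-section = A = 6.040 m²; emitting surface = A = 6.040 m² (ratio 1).
(1−a)S·A_cross = εσ·A_surf·T⁴  ⇒  T⁴ = (1−a)S/(1σ).
T⁴ = 0.730·1960/(1·5.67×10⁻⁸) = 2.523×10¹⁰ K⁴.
T = (2.523×10¹⁰)^(1/4).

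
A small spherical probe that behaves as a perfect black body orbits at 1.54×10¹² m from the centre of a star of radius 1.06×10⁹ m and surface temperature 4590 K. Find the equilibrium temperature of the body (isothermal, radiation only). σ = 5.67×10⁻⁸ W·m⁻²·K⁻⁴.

T ≈ 85.2 K

The star's surface emits σT_*⁴; at distance d the flux is S = σT_*⁴(R_*/d)².
S = 5.67×10⁻⁸·(4590)⁴·(1.06×10⁹/1.54×10¹²)² = 11.92 W/m².
For an isothermal sphere T⁴ = (1−a)S/(4σ) = 5.257×10⁷ K⁴.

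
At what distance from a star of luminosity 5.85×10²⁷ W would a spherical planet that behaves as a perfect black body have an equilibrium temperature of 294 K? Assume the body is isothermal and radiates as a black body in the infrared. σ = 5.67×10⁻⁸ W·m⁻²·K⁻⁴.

d ≈ 5.24×10¹¹ m

For an isothermal black-emitting sphere, (1−a)S·πr² = σ·4πr²·T⁴ ⇒ S = 4σT⁴/(1−a).
S = 4·5.67×10⁻⁸·(294)⁴/1.00 = 1694 W/m².
Flux falls as S = L/(4πd²), so d = √(L/(4πS)) = √(5.85×10²⁷/(4π·1694)).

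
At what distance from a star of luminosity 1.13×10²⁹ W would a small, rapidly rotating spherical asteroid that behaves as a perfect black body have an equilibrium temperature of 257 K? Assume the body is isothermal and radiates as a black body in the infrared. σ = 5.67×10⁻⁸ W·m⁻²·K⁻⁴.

d ≈ 3.01×10¹² m

For an isothermal black-emitting sphere, (1−a)S·πr² = σ·4πr²·T⁴ ⇒ S = 4σT⁴/(1−a).
S = 4·5.67×10⁻⁸·(257)⁴/1.00 = 989.4 W/m².
Flux falls as S = L/(4πd²), so d = √(L/(4πS)) = √(1.13×10²⁹/(4π·989.4)).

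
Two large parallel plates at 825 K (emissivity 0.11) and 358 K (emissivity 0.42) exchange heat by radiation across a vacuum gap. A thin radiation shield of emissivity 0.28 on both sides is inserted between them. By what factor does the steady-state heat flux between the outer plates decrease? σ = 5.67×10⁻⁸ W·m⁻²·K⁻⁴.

Without shield: q₀ = σΔ(T⁴)/(1/ε₁+1/ε₂−1) with denominator 10.47.
With shield the two gaps are in series; the resistances add: (1/ε₁+1/ε_s−1)+(1/ε_s+1/ε₂−1) = 11.66+4.952 = 16.61.
Heat-flux ratio q₀/q = 16.61/10.47.

factor ≈ 1.59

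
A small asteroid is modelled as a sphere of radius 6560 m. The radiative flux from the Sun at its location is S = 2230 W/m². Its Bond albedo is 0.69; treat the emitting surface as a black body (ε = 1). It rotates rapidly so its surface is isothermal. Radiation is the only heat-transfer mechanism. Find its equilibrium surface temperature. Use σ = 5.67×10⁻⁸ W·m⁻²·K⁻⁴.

At equilibrium, absorbed power = emitted power.
Absorbing cross-section = πr² = 1.352×10⁸ m²; emitting surface = 4πr² = 5.408×10⁸ m² (ratio 4).
(1−a)S·A_cross = εσ·A_surf·T⁴  ⇒  T⁴ = (1−a)S/(4σ).
T⁴ = 0.310·2230/(4·5.67×10⁻⁸) = 3.048×10⁹ K⁴.
T = (3.048×10⁹)^(1/4).

T ≈ 235 K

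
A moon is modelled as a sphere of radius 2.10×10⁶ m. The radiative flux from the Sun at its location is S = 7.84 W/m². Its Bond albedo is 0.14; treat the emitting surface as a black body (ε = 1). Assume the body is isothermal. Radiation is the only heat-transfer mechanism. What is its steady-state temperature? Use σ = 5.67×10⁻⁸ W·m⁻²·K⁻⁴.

T ≈ 73.8 K

At equilibrium, absorbed power = emitted power.
Absorbing cross-section = πr² = 1.385×10¹³ m²; emitting surface = 4πr² = 5.542×10¹³ m² (ratio 4).
(1−a)S·A_cross = εσ·A_surf·T⁴  ⇒  T⁴ = (1−a)S/(4σ).
T⁴ = 0.860·7.84/(4·5.67×10⁻⁸) = 2.973×10⁷ K⁴.
T = (2.973×10⁷)^(1/4).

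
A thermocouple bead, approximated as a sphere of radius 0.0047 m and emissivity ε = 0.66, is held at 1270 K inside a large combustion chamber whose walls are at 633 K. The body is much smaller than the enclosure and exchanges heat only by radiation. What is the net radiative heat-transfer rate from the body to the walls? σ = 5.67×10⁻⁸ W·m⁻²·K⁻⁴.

For a small grey body in a large enclosure: P_net = εσA(T_body⁴ − T_wall⁴).
A = 4πr² = 2.776×10⁻⁴ m²; T_body⁴ − T_wall⁴ = 2.601×10¹² − 1.606×10¹¹ = 2.441×10¹² K⁴.
|P_net| = 0.66·5.67×10⁻⁸·2.776×10⁻⁴·2.441×10¹².

P_net ≈ 25.4 W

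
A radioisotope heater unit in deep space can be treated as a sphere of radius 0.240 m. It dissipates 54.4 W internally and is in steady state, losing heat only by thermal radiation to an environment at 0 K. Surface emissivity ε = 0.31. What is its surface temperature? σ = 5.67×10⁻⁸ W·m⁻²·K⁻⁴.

Steady state: internal power = radiated power, P = εσA T⁴.
Radiating area A = 4πr² = 0.7238 m².
T⁴ = P/(εσA) = 54.4/(0.31·5.67×10⁻⁸·0.7238) = 4.276×10⁹ K⁴.
T = (4.276×10⁹)^(1/4).

T ≈ 256 K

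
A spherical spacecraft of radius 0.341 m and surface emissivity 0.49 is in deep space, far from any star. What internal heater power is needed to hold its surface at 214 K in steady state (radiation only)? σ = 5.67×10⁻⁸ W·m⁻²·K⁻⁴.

P = εσ·4πr²·T⁴.
4πr² = 1.461 m²; T⁴ = 2.097×10⁹ K⁴.
P = 0.49·5.67×10⁻⁸·1.461·2.097×10⁹.

P ≈ 85.1 W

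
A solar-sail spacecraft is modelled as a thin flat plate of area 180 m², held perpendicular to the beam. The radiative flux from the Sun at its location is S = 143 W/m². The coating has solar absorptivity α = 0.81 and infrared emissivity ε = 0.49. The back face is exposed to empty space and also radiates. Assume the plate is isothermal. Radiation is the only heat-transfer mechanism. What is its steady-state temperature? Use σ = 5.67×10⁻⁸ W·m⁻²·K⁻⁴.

At equilibrium, absorbed power = emitted power.
Absorbing cross-section = A = 180.0 m²; emitting surface = 2A = 360.0 m² (ratio 2).
αS·A_cross = εσ·A_surf·T⁴  ⇒  T⁴ = αS/(ε·2σ).
T⁴ = 0.810·143/(0.49·2·5.67×10⁻⁸) = 2.085×10⁹ K⁴.
T = (2.085×10⁹)^(1/4).

T ≈ 214 K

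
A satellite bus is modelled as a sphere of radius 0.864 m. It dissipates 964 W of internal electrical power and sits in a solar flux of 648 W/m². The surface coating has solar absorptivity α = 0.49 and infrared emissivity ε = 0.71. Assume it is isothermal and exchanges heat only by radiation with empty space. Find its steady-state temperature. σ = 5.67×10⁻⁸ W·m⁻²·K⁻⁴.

T ≈ 259 K

At steady state, absorbed solar power + internal power = radiated power.
Absorbed: α·S·A_cross = 0.49·648·2.345 = 744.6 W (cross-section πr²).
Total input = 744.6 + 964 = 1709 W.
Radiated: εσ·A_surf·T⁴ with A_surf = 4πr² = 9.381 m².
T⁴ = 1709/(0.71·5.67×10⁻⁸·9.381) = 4.525×10⁹ K⁴.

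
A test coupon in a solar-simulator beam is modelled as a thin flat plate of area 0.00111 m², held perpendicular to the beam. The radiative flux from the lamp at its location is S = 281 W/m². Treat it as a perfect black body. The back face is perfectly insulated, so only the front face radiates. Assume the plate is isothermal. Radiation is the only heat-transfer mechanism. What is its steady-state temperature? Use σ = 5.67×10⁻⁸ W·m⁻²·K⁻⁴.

T ≈ 265 K

At equilibrium, absorbed power = emitted power.
Absorbing cross-section = A = 0.001110 m²; emitting surface = A = 0.001110 m² (ratio 1).
S·A_cross = εσ·A_surf·T⁴  ⇒  T⁴ = S/(1σ).
T⁴ = 1.00·281/(1·5.67×10⁻⁸) = 4.956×10⁹ K⁴.
T = (4.956×10⁹)^(1/4).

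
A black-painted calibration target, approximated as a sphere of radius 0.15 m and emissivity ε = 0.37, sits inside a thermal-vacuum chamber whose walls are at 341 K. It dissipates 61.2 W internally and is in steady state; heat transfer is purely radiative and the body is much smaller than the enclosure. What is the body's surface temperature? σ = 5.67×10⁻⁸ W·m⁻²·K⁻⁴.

T ≈ 393 K

For a small grey body in a large enclosure, net radiated power = εσA(T⁴ − T_w⁴).
Steady state: P = εσA(T⁴ − T_w⁴) with A = 4πr² = 0.2827 m².
T⁴ = P/(εσA) + T_w⁴ = 61.2/(0.37·5.67×10⁻⁸·0.2827) + (341)⁴
    = 1.032×10¹⁰ + 1.352×10¹⁰ = 2.384×10¹⁰ K⁴.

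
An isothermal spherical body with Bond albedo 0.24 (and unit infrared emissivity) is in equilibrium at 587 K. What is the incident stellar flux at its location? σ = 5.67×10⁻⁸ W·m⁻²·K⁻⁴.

(1−a)S·πr² = σ·4πr²·T⁴ ⇒ S = 4σT⁴/(1−a).
S = 4·5.67×10⁻⁸·1.187×10¹¹/0.760.

S ≈ 35400 W/m²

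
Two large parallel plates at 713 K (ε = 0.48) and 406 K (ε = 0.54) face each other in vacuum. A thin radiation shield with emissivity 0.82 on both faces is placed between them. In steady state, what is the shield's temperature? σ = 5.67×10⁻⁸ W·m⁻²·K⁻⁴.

In steady state the net flux on the hot side equals that on the cold side.
σ(T₁⁴−T_s⁴)/D₁ = σ(T_s⁴−T₂⁴)/D₂, with D₁ = 1/ε₁+1/ε_s−1 = 2.303, D₂ = 1/ε_s+1/ε₂−1 = 2.071.
Solve for T_s⁴: T_s⁴ = (D₂·T₁⁴ + D₁·T₂⁴)/(D₁+D₂) = 1.367×10¹¹ K⁴.

T_s ≈ 608 K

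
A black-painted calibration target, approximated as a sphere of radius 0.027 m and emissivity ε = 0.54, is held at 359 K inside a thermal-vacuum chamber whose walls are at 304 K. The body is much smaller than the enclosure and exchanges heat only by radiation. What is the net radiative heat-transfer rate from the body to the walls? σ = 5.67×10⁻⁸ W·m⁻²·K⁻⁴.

P_net ≈ 2.26 W

For a small grey body in a large enclosure: P_net = εσA(T_body⁴ − T_wall⁴).
A = 4πr² = 0.009161 m²; T_body⁴ − T_wall⁴ = 1.661×10¹⁰ − 8.541×10⁹ = 8.070×10⁹ K⁴.
|P_net| = 0.54·5.67×10⁻⁸·0.009161·8.070×10⁹.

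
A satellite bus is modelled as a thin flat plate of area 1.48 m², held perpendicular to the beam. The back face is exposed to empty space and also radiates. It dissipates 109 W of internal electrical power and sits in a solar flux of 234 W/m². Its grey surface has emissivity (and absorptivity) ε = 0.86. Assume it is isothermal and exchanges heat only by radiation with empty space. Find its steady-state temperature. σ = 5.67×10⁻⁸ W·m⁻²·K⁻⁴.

At steady state, absorbed solar power + internal power = radiated power.
Absorbed: α·S·A_cross = 0.86·234·1.480 = 297.8 W (cross-section A).
Total input = 297.8 + 109 = 406.8 W.
Radiated: εσ·A_surf·T⁴ with A_surf = 2A = 2.960 m².
T⁴ = 406.8/(0.86·5.67×10⁻⁸·2.960) = 2.819×10⁹ K⁴.

T ≈ 230 K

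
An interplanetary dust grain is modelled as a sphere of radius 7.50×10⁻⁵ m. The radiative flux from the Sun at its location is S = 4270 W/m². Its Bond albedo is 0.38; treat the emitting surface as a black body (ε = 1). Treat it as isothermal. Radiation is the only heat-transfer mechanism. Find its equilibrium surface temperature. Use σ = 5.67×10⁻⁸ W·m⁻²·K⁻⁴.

T ≈ 329 K

At equilibrium, absorbed power = emitted power.
Absorbing cross-section = πr² = 1.767×10⁻⁸ m²; emitting surface = 4πr² = 7.069×10⁻⁸ m² (ratio 4).
(1−a)S·A_cross = εσ·A_surf·T⁴  ⇒  T⁴ = (1−a)S/(4σ).
T⁴ = 0.620·4270/(4·5.67×10⁻⁸) = 1.167×10¹⁰ K⁴.
T = (1.167×10¹⁰)^(1/4).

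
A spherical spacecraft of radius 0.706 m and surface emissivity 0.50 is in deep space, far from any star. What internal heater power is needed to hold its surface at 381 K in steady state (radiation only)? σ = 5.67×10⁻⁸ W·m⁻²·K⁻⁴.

P = εσ·4πr²·T⁴.
4πr² = 6.264 m²; T⁴ = 2.107×10¹⁰ K⁴.
P = 0.50·5.67×10⁻⁸·6.264·2.107×10¹⁰.

P ≈ 3740 W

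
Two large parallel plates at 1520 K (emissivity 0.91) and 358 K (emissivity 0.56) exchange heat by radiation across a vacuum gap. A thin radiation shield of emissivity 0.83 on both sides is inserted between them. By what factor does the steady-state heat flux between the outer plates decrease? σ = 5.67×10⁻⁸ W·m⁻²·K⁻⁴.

Without shield: q₀ = σΔ(T⁴)/(1/ε₁+1/ε₂−1) with denominator 1.885.
With shield the two gaps are in series; the resistances add: (1/ε₁+1/ε_s−1)+(1/ε_s+1/ε₂−1) = 1.304+1.991 = 3.294.
Heat-flux ratio q₀/q = 3.294/1.885.

factor ≈ 1.75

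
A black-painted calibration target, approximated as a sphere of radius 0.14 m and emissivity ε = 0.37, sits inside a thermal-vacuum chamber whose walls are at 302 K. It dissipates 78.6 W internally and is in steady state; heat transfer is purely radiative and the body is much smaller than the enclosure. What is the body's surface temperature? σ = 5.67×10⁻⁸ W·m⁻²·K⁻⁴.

For a small grey body in a large enclosure, net radiated power = εσA(T⁴ − T_w⁴).
Steady state: P = εσA(T⁴ − T_w⁴) with A = 4πr² = 0.2463 m².
T⁴ = P/(εσA) + T_w⁴ = 78.6/(0.37·5.67×10⁻⁸·0.2463) + (302)⁴
    = 1.521×10¹⁰ + 8.318×10⁹ = 2.353×10¹⁰ K⁴.

T ≈ 392 K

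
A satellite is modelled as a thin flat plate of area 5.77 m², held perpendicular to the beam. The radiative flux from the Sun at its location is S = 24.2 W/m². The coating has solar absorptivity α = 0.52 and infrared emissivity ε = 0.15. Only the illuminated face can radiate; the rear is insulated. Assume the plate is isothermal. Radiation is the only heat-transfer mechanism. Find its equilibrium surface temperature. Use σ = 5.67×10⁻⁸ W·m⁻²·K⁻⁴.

At equilibrium, absorbed power = emitted power.
Absorbing cross-section = A = 5.770 m²; emitting surface = A = 5.770 m² (ratio 1).
αS·A_cross = εσ·A_surf·T⁴  ⇒  T⁴ = αS/(ε·1σ).
T⁴ = 0.520·24.2/(0.15·1·5.67×10⁻⁸) = 1.480×10⁹ K⁴.
T = (1.480×10⁹)^(1/4).

T ≈ 196 K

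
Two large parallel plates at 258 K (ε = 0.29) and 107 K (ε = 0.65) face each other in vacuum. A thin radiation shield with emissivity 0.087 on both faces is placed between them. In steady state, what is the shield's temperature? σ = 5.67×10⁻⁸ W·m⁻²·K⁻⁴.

T_s ≈ 215 K

In steady state the net flux on the hot side equals that on the cold side.
σ(T₁⁴−T_s⁴)/D₁ = σ(T_s⁴−T₂⁴)/D₂, with D₁ = 1/ε₁+1/ε_s−1 = 13.94, D₂ = 1/ε_s+1/ε₂−1 = 12.03.
Solve for T_s⁴: T_s⁴ = (D₂·T₁⁴ + D₁·T₂⁴)/(D₁+D₂) = 2.123×10⁹ K⁴.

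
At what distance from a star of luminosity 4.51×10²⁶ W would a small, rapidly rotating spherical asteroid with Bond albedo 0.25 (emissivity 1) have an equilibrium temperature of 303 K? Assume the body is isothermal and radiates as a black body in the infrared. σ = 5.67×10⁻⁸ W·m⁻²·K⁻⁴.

For an isothermal black-emitting sphere, (1−a)S·πr² = σ·4πr²·T⁴ ⇒ S = 4σT⁴/(1−a).
S = 4·5.67×10⁻⁸·(303)⁴/0.750 = 2549 W/m².
Flux falls as S = L/(4πd²), so d = √(L/(4πS)) = √(4.51×10²⁶/(4π·2549)).

d ≈ 1.19×10¹¹ m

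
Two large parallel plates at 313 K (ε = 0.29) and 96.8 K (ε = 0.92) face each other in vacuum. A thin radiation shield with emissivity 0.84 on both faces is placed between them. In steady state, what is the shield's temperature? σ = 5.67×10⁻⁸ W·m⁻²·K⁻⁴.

T_s ≈ 225 K

In steady state the net flux on the hot side equals that on the cold side.
σ(T₁⁴−T_s⁴)/D₁ = σ(T_s⁴−T₂⁴)/D₂, with D₁ = 1/ε₁+1/ε_s−1 = 3.639, D₂ = 1/ε_s+1/ε₂−1 = 1.277.
Solve for T_s⁴: T_s⁴ = (D₂·T₁⁴ + D₁·T₂⁴)/(D₁+D₂) = 2.559×10⁹ K⁴.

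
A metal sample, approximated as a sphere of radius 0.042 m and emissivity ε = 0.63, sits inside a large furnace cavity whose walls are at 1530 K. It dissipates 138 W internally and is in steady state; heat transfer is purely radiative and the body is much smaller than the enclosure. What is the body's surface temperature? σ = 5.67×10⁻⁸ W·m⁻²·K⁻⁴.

T ≈ 1540 K

For a small grey body in a large enclosure, net radiated power = εσA(T⁴ − T_w⁴).
Steady state: P = εσA(T⁴ − T_w⁴) with A = 4πr² = 0.02217 m².
T⁴ = P/(εσA) + T_w⁴ = 138/(0.63·5.67×10⁻⁸·0.02217) + (1530)⁴
    = 1.743×10¹¹ + 5.480×10¹² = 5.654×10¹² K⁴.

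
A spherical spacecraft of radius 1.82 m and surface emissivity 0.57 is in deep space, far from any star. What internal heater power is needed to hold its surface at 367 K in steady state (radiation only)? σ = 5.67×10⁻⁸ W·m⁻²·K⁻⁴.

P = εσ·4πr²·T⁴.
4πr² = 41.62 m²; T⁴ = 1.814×10¹⁰ K⁴.
P = 0.57·5.67×10⁻⁸·41.62·1.814×10¹⁰.

P ≈ 24400 W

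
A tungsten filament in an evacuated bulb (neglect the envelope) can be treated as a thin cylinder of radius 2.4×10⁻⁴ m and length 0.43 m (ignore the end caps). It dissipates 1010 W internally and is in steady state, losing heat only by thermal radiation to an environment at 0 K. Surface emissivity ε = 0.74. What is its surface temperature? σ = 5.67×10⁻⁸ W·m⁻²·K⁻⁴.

T ≈ 2470 K

Steady state: internal power = radiated power, P = εσA T⁴.
Radiating area A = 2πrL = 6.484×10⁻⁴ m².
T⁴ = P/(εσA) = 1010/(0.74·5.67×10⁻⁸·6.484×10⁻⁴) = 3.712×10¹³ K⁴.
T = (3.712×10¹³)^(1/4).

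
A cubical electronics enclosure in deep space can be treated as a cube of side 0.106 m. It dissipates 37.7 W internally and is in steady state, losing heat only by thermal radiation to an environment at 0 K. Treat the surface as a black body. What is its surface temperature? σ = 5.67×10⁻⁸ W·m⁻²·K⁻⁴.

Steady state: internal power = radiated power, P = εσA T⁴.
Radiating area A = 6L² = 0.06742 m².
T⁴ = P/(εσA) = 37.7/(1.0·5.67×10⁻⁸·0.06742) = 9.863×10⁹ K⁴.
T = (9.863×10⁹)^(1/4).

T ≈ 315 K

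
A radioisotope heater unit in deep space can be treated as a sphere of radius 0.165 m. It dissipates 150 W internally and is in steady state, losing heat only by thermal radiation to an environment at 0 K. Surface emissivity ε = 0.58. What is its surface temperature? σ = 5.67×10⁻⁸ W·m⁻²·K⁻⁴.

T ≈ 340 K

Steady state: internal power = radiated power, P = εσA T⁴.
Radiating area A = 4πr² = 0.3421 m².
T⁴ = P/(εσA) = 150/(0.58·5.67×10⁻⁸·0.3421) = 1.333×10¹⁰ K⁴.
T = (1.333×10¹⁰)^(1/4).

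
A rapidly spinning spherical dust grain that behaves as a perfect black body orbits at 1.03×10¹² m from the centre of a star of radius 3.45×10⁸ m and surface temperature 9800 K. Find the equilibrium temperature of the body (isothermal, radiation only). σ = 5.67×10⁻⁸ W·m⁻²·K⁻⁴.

T ≈ 127 K

The star's surface emits σT_*⁴; at distance d the flux is S = σT_*⁴(R_*/d)².
S = 5.67×10⁻⁸·(9800)⁴·(3.45×10⁸/1.03×10¹²)² = 58.67 W/m².
For an isothermal sphere T⁴ = (1−a)S/(4σ) = 2.587×10⁸ K⁴.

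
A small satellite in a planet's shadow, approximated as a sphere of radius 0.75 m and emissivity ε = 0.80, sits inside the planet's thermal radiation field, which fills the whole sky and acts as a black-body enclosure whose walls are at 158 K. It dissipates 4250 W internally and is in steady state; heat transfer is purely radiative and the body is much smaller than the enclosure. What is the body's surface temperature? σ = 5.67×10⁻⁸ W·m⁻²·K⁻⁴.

For a small grey body in a large enclosure, net radiated power = εσA(T⁴ − T_w⁴).
Steady state: P = εσA(T⁴ − T_w⁴) with A = 4πr² = 7.069 m².
T⁴ = P/(εσA) + T_w⁴ = 4250/(0.80·5.67×10⁻⁸·7.069) + (158)⁴
    = 1.326×10¹⁰ + 6.232×10⁸ = 1.388×10¹⁰ K⁴.

T ≈ 343 K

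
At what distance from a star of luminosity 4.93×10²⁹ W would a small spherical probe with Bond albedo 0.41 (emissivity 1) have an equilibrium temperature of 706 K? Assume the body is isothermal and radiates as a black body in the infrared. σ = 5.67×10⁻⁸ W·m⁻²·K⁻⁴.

For an isothermal black-emitting sphere, (1−a)S·πr² = σ·4πr²·T⁴ ⇒ S = 4σT⁴/(1−a).
S = 4·5.67×10⁻⁸·(706)⁴/0.590 = 95500 W/m².
Flux falls as S = L/(4πd²), so d = √(L/(4πS)) = √(4.93×10²⁹/(4π·95500)).

d ≈ 6.41×10¹¹ m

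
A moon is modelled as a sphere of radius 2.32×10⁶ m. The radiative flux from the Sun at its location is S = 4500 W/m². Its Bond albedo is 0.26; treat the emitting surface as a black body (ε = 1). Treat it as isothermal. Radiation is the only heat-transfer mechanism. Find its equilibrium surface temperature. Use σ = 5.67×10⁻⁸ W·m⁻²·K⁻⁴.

T ≈ 348 K

At equilibrium, absorbed power = emitted power.
Absorbing cross-section = πr² = 1.691×10¹³ m²; emitting surface = 4πr² = 6.764×10¹³ m² (ratio 4).
(1−a)S·A_cross = εσ·A_surf·T⁴  ⇒  T⁴ = (1−a)S/(4σ).
T⁴ = 0.740·4500/(4·5.67×10⁻⁸) = 1.468×10¹⁰ K⁴.
T = (1.468×10¹⁰)^(1/4).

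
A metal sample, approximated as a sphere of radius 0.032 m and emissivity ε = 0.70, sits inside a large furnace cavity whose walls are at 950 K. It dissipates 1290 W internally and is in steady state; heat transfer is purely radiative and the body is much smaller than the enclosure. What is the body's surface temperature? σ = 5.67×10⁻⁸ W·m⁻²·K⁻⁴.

T ≈ 1350 K

For a small grey body in a large enclosure, net radiated power = εσA(T⁴ − T_w⁴).
Steady state: P = εσA(T⁴ − T_w⁴) with A = 4πr² = 0.01287 m².
T⁴ = P/(εσA) + T_w⁴ = 1290/(0.70·5.67×10⁻⁸·0.01287) + (950)⁴
    = 2.526×10¹² + 8.145×10¹¹ = 3.340×10¹² K⁴.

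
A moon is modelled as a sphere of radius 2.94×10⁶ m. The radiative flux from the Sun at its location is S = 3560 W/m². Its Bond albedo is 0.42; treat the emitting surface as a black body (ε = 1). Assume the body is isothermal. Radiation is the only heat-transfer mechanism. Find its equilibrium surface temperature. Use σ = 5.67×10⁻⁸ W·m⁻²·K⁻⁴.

At equilibrium, absorbed power = emitted power.
Absorbing cross-section = πr² = 2.715×10¹³ m²; emitting surface = 4πr² = 1.086×10¹⁴ m² (ratio 4).
(1−a)S·A_cross = εσ·A_surf·T⁴  ⇒  T⁴ = (1−a)S/(4σ).
T⁴ = 0.580·3560/(4·5.67×10⁻⁸) = 9.104×10⁹ K⁴.
T = (9.104×10⁹)^(1/4).

T ≈ 309 K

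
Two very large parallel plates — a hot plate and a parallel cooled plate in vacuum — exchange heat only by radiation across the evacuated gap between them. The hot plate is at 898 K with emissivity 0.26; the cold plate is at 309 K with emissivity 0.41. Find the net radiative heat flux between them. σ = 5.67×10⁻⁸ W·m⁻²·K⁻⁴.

q ≈ 6880 W/m²

For two infinite grey parallel plates, q = σ(T₁⁴ − T₂⁴)/(1/ε₁ + 1/ε₂ − 1).
T₁⁴ − T₂⁴ = 6.503×10¹¹ − 9.117×10⁹ = 6.412×10¹¹ K⁴.
1/ε₁ + 1/ε₂ − 1 = 3.846 + 2.439 − 1 = 5.285.
q = 5.67×10⁻⁸ × 6.412×10¹¹ / 5.285.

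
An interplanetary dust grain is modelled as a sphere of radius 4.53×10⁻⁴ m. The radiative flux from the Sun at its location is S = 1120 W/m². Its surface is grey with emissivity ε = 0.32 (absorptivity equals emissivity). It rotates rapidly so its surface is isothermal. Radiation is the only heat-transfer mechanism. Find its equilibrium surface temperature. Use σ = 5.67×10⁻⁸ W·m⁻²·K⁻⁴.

T ≈ 265 K

At equilibrium, absorbed power = emitted power.
Absorbing cross-section = πr² = 6.447×10⁻⁷ m²; emitting surface = 4πr² = 2.579×10⁻⁶ m² (ratio 4).
εS·A_cross = εσ·A_surf·T⁴  ⇒  T⁴ = S/(4σ)   (ε cancels).
T⁴ = 1120/(4·5.67×10⁻⁸) = 4.938×10⁹ K⁴.
T = (4.938×10⁹)^(1/4).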